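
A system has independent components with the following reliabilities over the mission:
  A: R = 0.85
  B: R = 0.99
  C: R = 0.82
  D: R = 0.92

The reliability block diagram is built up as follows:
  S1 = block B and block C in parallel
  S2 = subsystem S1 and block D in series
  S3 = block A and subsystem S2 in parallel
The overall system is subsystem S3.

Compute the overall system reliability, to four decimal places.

0.9878

Parallel (B and C): 1 − (1 − 0.990000)(1 − 0.820000) = 0.998200
Series ([0.998200] and D): 0.998200 × 0.920000 = 0.918344
Parallel (A and [0.918344]): 1 − (1 − 0.850000)(1 − 0.918344) = 0.9878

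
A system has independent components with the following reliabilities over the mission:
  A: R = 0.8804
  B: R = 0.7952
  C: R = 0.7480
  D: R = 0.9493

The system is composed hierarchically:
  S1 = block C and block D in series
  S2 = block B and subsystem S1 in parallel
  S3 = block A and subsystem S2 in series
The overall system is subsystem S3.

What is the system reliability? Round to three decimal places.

0.828

Series (C and D): 0.74800 × 0.94930 = 0.71008
Parallel (B and [0.71008]): 1 − (1 − 0.79520)(1 − 0.71008) = 0.94062
Series (A and [0.94062]): 0.88040 × 0.94062 = 0.828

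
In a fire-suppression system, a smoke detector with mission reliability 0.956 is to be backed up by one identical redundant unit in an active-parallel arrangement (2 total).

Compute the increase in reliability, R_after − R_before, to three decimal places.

0.042

R_before = 0.956
R_after = 1 − (1 − 0.956)^2 = 0.998
ΔR = 0.998 − 0.956 = 0.042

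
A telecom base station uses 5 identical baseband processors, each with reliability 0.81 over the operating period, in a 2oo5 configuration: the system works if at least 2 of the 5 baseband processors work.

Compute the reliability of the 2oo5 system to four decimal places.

R = Σ_{i=2}^{5} C(5,i) p^i (1−p)^{5−i} with p = 0.81
C(5,2)·0.81^2·0.19^3 = 0.045002
C(5,3)·0.81^3·0.19^2 = 0.191850
C(5,4)·0.81^4·0.19^1 = 0.408944
C(5,5)·0.81^5·0.19^0 = 0.348678
Sum = 0.9945

0.9945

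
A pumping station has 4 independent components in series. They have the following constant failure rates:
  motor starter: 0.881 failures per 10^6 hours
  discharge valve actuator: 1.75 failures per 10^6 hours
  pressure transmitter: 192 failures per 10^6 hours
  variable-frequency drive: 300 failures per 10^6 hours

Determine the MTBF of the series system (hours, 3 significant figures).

2020

Series of exponential components: λ_sys = Σ λ_i
λ_sys = 0.000000881 + 0.00000175 + 0.000192 + 0.000300 = 4.9463e-04 /h
MTBF = 1 / λ_sys = 2020 h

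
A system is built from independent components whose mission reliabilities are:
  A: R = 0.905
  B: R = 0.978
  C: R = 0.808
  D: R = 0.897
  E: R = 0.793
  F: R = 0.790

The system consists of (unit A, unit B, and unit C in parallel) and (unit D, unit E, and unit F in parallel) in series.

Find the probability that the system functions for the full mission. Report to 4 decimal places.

Parallel (A, B, and C): 1 − (1 − 0.905000)(1 − 0.978000)(1 − 0.808000) = 0.999599
Parallel (D, E, and F): 1 − (1 − 0.897000)(1 − 0.793000)(1 − 0.790000) = 0.995523
Series ([0.999599] and [0.995523]): 0.999599 × 0.995523 = 0.9951

0.9951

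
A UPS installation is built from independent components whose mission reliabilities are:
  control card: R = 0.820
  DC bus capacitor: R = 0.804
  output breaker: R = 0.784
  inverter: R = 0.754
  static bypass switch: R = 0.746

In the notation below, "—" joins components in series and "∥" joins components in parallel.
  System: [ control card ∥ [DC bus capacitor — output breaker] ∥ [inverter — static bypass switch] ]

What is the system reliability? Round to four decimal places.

0.9709

Series (DC bus capacitor and output breaker): 0.804000 × 0.784000 = 0.630336
Series (inverter and static bypass switch): 0.754000 × 0.746000 = 0.562484
Parallel (control card, [0.630336], and [0.562484]): 1 − (1 − 0.820000)(1 − 0.630336)(1 − 0.562484) = 0.9709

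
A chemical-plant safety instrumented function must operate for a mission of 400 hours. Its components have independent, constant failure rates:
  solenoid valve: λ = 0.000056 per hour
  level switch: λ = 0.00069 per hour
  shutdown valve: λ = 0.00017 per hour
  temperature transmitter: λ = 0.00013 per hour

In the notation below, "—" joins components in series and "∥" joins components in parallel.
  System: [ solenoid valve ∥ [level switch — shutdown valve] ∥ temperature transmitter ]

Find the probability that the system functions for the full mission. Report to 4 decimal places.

0.9997

R(solenoid valve) = exp(−0.000056 × 400) = 0.977849
R(level switch) = exp(−0.00069 × 400) = 0.758813
R(shutdown valve) = exp(−0.00017 × 400) = 0.934260
R(temperature transmitter) = exp(−0.00013 × 400) = 0.949329
Series (level switch and shutdown valve): 0.758813 × 0.934260 = 0.708929
Parallel (solenoid valve, [0.708929], and temperature transmitter): 1 − (1 − 0.977849)(1 − 0.708929)(1 − 0.949329) = 0.9997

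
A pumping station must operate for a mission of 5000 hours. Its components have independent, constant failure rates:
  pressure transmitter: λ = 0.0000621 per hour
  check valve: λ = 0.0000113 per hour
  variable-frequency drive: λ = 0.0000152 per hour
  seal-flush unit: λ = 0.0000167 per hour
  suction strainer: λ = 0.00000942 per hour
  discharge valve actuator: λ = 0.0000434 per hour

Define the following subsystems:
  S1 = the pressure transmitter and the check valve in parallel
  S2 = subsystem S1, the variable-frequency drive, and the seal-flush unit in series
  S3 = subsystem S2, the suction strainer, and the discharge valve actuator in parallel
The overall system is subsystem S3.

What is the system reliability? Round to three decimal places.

R(pressure transmitter) = exp(−0.0000621 × 5000) = 0.73308
R(check valve) = exp(−0.0000113 × 5000) = 0.94507
R(variable-frequency drive) = exp(−0.0000152 × 5000) = 0.92682
R(seal-flush unit) = exp(−0.0000167 × 5000) = 0.91989
R(suction strainer) = exp(−0.00000942 × 5000) = 0.95399
R(discharge valve actuator) = exp(−0.0000434 × 5000) = 0.80493
Parallel (pressure transmitter and check valve): 1 − (1 − 0.73308)(1 − 0.94507) = 0.98534
Series ([0.98534], variable-frequency drive, and seal-flush unit): 0.98534 × 0.92682 × 0.91989 = 0.84007
Parallel ([0.84007], suction strainer, and discharge valve actuator): 1 − (1 − 0.84007)(1 − 0.95399)(1 − 0.80493) = 0.999

0.999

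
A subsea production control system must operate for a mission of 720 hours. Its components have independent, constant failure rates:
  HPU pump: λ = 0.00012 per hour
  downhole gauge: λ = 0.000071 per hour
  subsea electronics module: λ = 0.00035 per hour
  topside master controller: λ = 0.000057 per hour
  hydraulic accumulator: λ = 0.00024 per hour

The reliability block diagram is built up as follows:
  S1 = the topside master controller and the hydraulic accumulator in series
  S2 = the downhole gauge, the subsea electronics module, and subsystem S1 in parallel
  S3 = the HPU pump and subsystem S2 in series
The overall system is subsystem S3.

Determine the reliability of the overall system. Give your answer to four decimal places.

R(HPU pump) = exp(−0.00012 × 720) = 0.917227
R(downhole gauge) = exp(−0.000071 × 720) = 0.950165
R(subsea electronics module) = exp(−0.00035 × 720) = 0.777245
R(topside master controller) = exp(−0.000057 × 720) = 0.959791
R(hydraulic accumulator) = exp(−0.00024 × 720) = 0.841306
Series (topside master controller and hydraulic accumulator): 0.959791 × 0.841306 = 0.807478
Parallel (downhole gauge, subsea electronics module, and [0.807478]): 1 − (1 − 0.950165)(1 − 0.777245)(1 − 0.807478) = 0.997863
Series (HPU pump and [0.997863]): 0.917227 × 0.997863 = 0.9153

0.9153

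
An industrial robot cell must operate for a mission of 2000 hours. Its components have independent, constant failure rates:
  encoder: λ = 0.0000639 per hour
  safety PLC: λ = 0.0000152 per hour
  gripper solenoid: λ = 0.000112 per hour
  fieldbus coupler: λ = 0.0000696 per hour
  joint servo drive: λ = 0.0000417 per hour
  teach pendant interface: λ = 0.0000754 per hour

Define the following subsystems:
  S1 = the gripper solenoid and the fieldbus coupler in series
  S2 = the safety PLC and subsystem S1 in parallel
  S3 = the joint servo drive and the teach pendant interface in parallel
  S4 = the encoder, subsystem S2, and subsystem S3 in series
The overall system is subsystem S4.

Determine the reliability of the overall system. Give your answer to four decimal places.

R(encoder) = exp(−0.0000639 × 2000) = 0.880029
R(safety PLC) = exp(−0.0000152 × 2000) = 0.970057
R(gripper solenoid) = exp(−0.000112 × 2000) = 0.799315
R(fieldbus coupler) = exp(−0.0000696 × 2000) = 0.870054
R(joint servo drive) = exp(−0.0000417 × 2000) = 0.919983
R(teach pendant interface) = exp(−0.0000754 × 2000) = 0.860020
Series (gripper solenoid and fieldbus coupler): 0.799315 × 0.870054 = 0.695447
Parallel (safety PLC and [0.695447]): 1 − (1 − 0.970057)(1 − 0.695447) = 0.990881
Parallel (joint servo drive and teach pendant interface): 1 − (1 − 0.919983)(1 − 0.860020) = 0.988799
Series (encoder, [0.990881], and [0.988799]): 0.880029 × 0.990881 × 0.988799 = 0.8622

0.8622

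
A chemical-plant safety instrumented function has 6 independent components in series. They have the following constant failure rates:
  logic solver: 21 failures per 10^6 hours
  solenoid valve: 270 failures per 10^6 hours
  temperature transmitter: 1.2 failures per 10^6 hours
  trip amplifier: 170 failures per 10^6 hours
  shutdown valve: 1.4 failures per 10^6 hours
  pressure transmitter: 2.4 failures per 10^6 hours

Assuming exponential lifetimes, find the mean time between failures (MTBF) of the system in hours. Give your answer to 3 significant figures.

Series of exponential components: λ_sys = Σ λ_i
λ_sys = 0.000021 + 0.00027 + 0.0000012 + 0.00017 + 0.0000014 + 0.0000024 = 4.6600e-04 /h
MTBF = 1 / λ_sys = 2150 h

2150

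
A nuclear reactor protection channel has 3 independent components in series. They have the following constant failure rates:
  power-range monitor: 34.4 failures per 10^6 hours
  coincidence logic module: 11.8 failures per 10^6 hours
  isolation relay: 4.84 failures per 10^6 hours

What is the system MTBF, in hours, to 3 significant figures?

Series of exponential components: λ_sys = Σ λ_i
λ_sys = 0.0000344 + 0.0000118 + 0.00000484 = 5.1040e-05 /h
MTBF = 1 / λ_sys = 19600 h

19600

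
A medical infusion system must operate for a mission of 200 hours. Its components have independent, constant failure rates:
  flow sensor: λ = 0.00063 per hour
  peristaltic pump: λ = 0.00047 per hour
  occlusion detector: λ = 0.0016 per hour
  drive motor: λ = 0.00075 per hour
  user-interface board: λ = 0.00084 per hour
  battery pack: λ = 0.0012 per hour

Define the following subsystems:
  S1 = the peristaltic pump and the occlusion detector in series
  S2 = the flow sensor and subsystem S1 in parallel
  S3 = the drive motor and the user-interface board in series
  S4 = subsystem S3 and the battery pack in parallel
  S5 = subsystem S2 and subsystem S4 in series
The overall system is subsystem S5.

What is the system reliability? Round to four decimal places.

R(flow sensor) = exp(−0.00063 × 200) = 0.881615
R(peristaltic pump) = exp(−0.00047 × 200) = 0.910283
R(occlusion detector) = exp(−0.0016 × 200) = 0.726149
R(drive motor) = exp(−0.00075 × 200) = 0.860708
R(user-interface board) = exp(−0.00084 × 200) = 0.845354
R(battery pack) = exp(−0.0012 × 200) = 0.786628
Series (peristaltic pump and occlusion detector): 0.910283 × 0.726149 = 0.661001
Parallel (flow sensor and [0.661001]): 1 − (1 − 0.881615)(1 − 0.661001) = 0.959868
Series (drive motor and user-interface board): 0.860708 × 0.845354 = 0.727603
Parallel ([0.727603] and battery pack): 1 − (1 − 0.727603)(1 − 0.786628) = 0.941878
Series ([0.959868] and [0.941878]): 0.959868 × 0.941878 = 0.9041

0.9041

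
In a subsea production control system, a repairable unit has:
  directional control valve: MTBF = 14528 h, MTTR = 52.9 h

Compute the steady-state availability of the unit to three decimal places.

A(directional control valve) = MTBF/(MTBF+MTTR) = 14528/(14528+52.9) = 0.996

0.996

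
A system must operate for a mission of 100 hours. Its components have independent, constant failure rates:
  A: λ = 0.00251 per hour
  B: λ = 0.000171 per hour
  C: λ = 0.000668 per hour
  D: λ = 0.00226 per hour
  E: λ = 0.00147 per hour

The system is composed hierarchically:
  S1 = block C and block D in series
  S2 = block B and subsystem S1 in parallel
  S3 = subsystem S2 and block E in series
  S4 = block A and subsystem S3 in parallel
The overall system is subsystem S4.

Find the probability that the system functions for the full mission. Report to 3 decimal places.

R(A) = exp(−0.00251 × 100) = 0.77802
R(B) = exp(−0.000171 × 100) = 0.98305
R(C) = exp(−0.000668 × 100) = 0.93538
R(D) = exp(−0.00226 × 100) = 0.79772
R(E) = exp(−0.00147 × 100) = 0.86329
Series (C and D): 0.93538 × 0.79772 = 0.74617
Parallel (B and [0.74617]): 1 − (1 − 0.98305)(1 − 0.74617) = 0.99570
Series ([0.99570] and E): 0.99570 × 0.86329 = 0.85958
Parallel (A and [0.85958]): 1 − (1 − 0.77802)(1 − 0.85958) = 0.969

0.969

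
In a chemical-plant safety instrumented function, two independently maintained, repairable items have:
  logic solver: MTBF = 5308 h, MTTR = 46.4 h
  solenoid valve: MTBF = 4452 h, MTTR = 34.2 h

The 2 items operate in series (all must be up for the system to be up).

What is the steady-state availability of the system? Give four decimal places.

A(logic solver) = MTBF/(MTBF+MTTR) = 5308/(5308+46.4) = 0.991334
A(solenoid valve) = MTBF/(MTBF+MTTR) = 4452/(4452+34.2) = 0.992377
Series availability: 0.991334 × 0.992377 = 0.9838

0.9838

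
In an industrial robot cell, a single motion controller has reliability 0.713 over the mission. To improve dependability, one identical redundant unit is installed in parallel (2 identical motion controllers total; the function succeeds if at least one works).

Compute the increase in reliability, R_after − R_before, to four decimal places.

0.2046

R_before = 0.713
R_after = 1 − (1 − 0.713)^2 = 0.9176
ΔR = 0.9176 − 0.713 = 0.2046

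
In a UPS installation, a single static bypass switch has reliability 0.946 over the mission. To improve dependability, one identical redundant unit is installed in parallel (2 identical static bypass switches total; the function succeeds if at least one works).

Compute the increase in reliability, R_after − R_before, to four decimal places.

0.0511

R_before = 0.946
R_after = 1 − (1 − 0.946)^2 = 0.9971
ΔR = 0.9971 − 0.946 = 0.0511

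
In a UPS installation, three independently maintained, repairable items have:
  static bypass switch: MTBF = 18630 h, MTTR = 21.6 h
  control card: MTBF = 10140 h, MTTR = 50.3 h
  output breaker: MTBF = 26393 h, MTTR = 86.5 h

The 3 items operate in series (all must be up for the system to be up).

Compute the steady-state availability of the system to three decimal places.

A(static bypass switch) = MTBF/(MTBF+MTTR) = 18630/(18630+21.6) = 0.998842
A(control card) = MTBF/(MTBF+MTTR) = 10140/(10140+50.3) = 0.995064
A(output breaker) = MTBF/(MTBF+MTTR) = 26393/(26393+86.5) = 0.996733
Series availability: 0.998842 × 0.995064 × 0.996733 = 0.991

0.991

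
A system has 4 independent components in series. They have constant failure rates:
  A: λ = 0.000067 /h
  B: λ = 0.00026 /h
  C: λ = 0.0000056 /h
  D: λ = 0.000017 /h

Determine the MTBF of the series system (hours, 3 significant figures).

Series of exponential components: λ_sys = Σ λ_i
λ_sys = 0.000067 + 0.00026 + 0.0000056 + 0.000017 = 3.4960e-04 /h
MTBF = 1 / λ_sys = 2860 h

2860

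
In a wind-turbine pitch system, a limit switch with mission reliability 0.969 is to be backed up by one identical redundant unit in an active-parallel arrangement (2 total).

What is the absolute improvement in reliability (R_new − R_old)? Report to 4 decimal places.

0.0300

R_before = 0.969
R_after = 1 − (1 − 0.969)^2 = 0.9990
ΔR = 0.9990 − 0.969 = 0.0300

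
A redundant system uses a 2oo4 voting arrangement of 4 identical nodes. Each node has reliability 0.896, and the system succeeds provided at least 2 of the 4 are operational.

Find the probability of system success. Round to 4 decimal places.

R = Σ_{i=2}^{4} C(4,i) p^i (1−p)^{4−i} with p = 0.896
C(4,2)·0.896^2·0.104^2 = 0.052100
C(4,3)·0.896^3·0.104^1 = 0.299238
C(4,4)·0.896^4·0.104^0 = 0.644514
Sum = 0.9959

0.9959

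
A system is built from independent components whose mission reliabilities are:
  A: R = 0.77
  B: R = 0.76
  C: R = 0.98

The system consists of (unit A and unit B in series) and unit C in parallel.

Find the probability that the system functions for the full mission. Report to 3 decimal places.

Series (A and B): 0.77000 × 0.76000 = 0.58520
Parallel ([0.58520] and C): 1 − (1 − 0.58520)(1 − 0.98000) = 0.992

0.992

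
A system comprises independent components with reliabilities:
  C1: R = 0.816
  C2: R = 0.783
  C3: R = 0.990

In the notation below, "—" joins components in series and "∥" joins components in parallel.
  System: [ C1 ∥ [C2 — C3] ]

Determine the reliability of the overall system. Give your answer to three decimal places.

Series (C2 and C3): 0.78300 × 0.99000 = 0.77517
Parallel (C1 and [0.77517]): 1 − (1 − 0.81600)(1 − 0.77517) = 0.959

0.959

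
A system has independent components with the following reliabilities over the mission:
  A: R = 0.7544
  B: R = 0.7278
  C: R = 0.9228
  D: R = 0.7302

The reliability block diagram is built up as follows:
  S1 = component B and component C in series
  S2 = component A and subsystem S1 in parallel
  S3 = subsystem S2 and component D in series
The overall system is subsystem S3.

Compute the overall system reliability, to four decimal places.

0.6713

Series (B and C): 0.727800 × 0.922800 = 0.671614
Parallel (A and [0.671614]): 1 − (1 − 0.754400)(1 − 0.671614) = 0.919348
Series ([0.919348] and D): 0.919348 × 0.730200 = 0.6713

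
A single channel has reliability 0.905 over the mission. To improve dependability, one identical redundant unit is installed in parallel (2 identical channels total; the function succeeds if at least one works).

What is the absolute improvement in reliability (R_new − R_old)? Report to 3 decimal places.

0.086

R_before = 0.905
R_after = 1 − (1 − 0.905)^2 = 0.991
ΔR = 0.991 − 0.905 = 0.086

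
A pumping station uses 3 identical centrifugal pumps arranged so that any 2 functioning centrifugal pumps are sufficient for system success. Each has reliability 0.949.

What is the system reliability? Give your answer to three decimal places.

R = Σ_{i=2}^{3} C(3,i) p^i (1−p)^{3−i} with p = 0.949
C(3,2)·0.949^2·0.051^1 = 0.13779
C(3,3)·0.949^3·0.051^0 = 0.85467
Sum = 0.992

0.992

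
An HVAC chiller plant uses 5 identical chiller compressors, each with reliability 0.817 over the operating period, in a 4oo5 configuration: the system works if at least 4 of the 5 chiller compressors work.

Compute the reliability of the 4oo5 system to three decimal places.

0.772

R = Σ_{i=4}^{5} C(5,i) p^i (1−p)^{5−i} with p = 0.817
C(5,4)·0.817^4·0.183^1 = 0.40767
C(5,5)·0.817^5·0.183^0 = 0.36401
Sum = 0.772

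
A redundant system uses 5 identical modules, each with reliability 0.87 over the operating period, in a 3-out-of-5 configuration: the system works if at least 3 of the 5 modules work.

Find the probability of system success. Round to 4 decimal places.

R = Σ_{i=3}^{5} C(5,i) p^i (1−p)^{5−i} with p = 0.87
C(5,3)·0.87^3·0.13^2 = 0.111287
C(5,4)·0.87^4·0.13^1 = 0.372383
C(5,5)·0.87^5·0.13^0 = 0.498421
Sum = 0.9821

0.9821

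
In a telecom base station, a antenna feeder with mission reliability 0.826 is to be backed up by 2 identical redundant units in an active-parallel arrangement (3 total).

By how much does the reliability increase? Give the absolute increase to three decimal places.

0.169

R_before = 0.826
R_after = 1 − (1 − 0.826)^3 = 0.995
ΔR = 0.995 − 0.826 = 0.169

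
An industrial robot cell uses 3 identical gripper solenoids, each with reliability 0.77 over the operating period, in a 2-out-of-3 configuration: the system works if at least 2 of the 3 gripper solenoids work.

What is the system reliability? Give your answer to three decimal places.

R = Σ_{i=2}^{3} C(3,i) p^i (1−p)^{3−i} with p = 0.77
C(3,2)·0.77^2·0.23^1 = 0.40910
C(3,3)·0.77^3·0.23^0 = 0.45653
Sum = 0.866

0.866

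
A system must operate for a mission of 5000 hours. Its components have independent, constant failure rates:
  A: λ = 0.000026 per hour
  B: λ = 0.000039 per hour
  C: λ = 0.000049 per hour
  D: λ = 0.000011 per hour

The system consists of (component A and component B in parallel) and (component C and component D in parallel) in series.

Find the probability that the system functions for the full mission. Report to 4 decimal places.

0.9670

R(A) = exp(−0.000026 × 5000) = 0.878095
R(B) = exp(−0.000039 × 5000) = 0.822835
R(C) = exp(−0.000049 × 5000) = 0.782705
R(D) = exp(−0.000011 × 5000) = 0.946485
Parallel (A and B): 1 − (1 − 0.878095)(1 − 0.822835) = 0.978403
Parallel (C and D): 1 − (1 − 0.782705)(1 − 0.946485) = 0.988371
Series ([0.978403] and [0.988371]): 0.978403 × 0.988371 = 0.9670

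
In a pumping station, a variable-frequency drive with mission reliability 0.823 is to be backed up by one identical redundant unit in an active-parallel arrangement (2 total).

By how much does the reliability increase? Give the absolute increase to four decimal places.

R_before = 0.823
R_after = 1 − (1 − 0.823)^2 = 0.9687
ΔR = 0.9687 − 0.823 = 0.1457

0.1457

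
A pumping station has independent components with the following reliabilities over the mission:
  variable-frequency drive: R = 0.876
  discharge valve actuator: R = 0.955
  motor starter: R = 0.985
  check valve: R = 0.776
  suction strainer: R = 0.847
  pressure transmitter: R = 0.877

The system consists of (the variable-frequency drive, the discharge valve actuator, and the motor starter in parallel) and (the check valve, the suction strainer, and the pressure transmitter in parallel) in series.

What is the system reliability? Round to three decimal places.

0.996

Parallel (variable-frequency drive, discharge valve actuator, and motor starter): 1 − (1 − 0.87600)(1 − 0.95500)(1 − 0.98500) = 0.99992
Parallel (check valve, suction strainer, and pressure transmitter): 1 − (1 − 0.77600)(1 − 0.84700)(1 − 0.87700) = 0.99578
Series ([0.99992] and [0.99578]): 0.99992 × 0.99578 = 0.996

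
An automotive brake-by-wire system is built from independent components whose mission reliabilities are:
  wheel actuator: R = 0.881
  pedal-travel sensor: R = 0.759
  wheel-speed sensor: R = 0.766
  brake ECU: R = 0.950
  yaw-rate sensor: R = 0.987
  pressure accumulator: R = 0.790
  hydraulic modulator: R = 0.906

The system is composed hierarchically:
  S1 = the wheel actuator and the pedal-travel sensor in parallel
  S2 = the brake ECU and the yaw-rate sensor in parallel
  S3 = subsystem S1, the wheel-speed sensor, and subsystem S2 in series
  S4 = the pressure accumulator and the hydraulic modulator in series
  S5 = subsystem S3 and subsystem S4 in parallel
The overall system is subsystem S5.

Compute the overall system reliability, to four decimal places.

Parallel (wheel actuator and pedal-travel sensor): 1 − (1 − 0.881000)(1 − 0.759000) = 0.971321
Parallel (brake ECU and yaw-rate sensor): 1 − (1 − 0.950000)(1 − 0.987000) = 0.999350
Series ([0.971321], wheel-speed sensor, and [0.999350]): 0.971321 × 0.766000 × 0.999350 = 0.743548
Series (pressure accumulator and hydraulic modulator): 0.790000 × 0.906000 = 0.715740
Parallel ([0.743548] and [0.715740]): 1 − (1 − 0.743548)(1 − 0.715740) = 0.9271

0.9271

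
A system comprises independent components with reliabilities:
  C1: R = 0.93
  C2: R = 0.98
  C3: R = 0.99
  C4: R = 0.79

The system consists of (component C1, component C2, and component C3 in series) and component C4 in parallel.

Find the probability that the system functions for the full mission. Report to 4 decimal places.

0.9795

Series (C1, C2, and C3): 0.930000 × 0.980000 × 0.990000 = 0.902286
Parallel ([0.902286] and C4): 1 − (1 − 0.902286)(1 − 0.790000) = 0.9795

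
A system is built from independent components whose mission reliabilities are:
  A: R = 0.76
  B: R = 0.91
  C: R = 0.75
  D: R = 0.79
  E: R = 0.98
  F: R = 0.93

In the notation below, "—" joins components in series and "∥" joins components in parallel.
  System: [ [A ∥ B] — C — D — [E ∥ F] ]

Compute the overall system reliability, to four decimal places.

0.5789

Parallel (A and B): 1 − (1 − 0.760000)(1 − 0.910000) = 0.978400
Parallel (E and F): 1 − (1 − 0.980000)(1 − 0.930000) = 0.998600
Series ([0.978400], C, D, and [0.998600]): 0.978400 × 0.750000 × 0.790000 × 0.998600 = 0.5789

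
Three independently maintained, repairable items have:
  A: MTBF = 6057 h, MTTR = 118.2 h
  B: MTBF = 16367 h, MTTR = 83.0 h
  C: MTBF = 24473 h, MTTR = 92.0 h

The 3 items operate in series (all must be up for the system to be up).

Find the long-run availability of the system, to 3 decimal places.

A(A) = MTBF/(MTBF+MTTR) = 6057/(6057+118.2) = 0.980859
A(B) = MTBF/(MTBF+MTTR) = 16367/(16367+83.0) = 0.994954
A(C) = MTBF/(MTBF+MTTR) = 24473/(24473+92.0) = 0.996255
Series availability: 0.980859 × 0.994954 × 0.996255 = 0.972

0.972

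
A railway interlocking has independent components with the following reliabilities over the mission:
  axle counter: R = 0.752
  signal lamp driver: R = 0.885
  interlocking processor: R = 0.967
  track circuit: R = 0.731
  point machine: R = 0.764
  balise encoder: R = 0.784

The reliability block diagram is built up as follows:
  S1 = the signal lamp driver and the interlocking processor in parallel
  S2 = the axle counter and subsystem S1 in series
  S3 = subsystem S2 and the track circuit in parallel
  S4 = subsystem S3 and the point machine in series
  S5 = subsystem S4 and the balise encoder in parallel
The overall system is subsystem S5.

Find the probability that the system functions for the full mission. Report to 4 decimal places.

Parallel (signal lamp driver and interlocking processor): 1 − (1 − 0.885000)(1 − 0.967000) = 0.996205
Series (axle counter and [0.996205]): 0.752000 × 0.996205 = 0.749146
Parallel ([0.749146] and track circuit): 1 − (1 − 0.749146)(1 − 0.731000) = 0.932520
Series ([0.932520] and point machine): 0.932520 × 0.764000 = 0.712445
Parallel ([0.712445] and balise encoder): 1 − (1 − 0.712445)(1 − 0.784000) = 0.9379

0.9379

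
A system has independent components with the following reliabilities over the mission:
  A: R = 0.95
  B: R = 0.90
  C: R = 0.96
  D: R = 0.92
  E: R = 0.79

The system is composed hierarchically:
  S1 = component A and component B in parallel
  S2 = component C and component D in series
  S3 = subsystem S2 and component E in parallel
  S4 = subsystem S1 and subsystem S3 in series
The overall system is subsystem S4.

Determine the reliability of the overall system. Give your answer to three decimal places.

0.971

Parallel (A and B): 1 − (1 − 0.95000)(1 − 0.90000) = 0.99500
Series (C and D): 0.96000 × 0.92000 = 0.88320
Parallel ([0.88320] and E): 1 − (1 − 0.88320)(1 − 0.79000) = 0.97547
Series ([0.99500] and [0.97547]): 0.99500 × 0.97547 = 0.971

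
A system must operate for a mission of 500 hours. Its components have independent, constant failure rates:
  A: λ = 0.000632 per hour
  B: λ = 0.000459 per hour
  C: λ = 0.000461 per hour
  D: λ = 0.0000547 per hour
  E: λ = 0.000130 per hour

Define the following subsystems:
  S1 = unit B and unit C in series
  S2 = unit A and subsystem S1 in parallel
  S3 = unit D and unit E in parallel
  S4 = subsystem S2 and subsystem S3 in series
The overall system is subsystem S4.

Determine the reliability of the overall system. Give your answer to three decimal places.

R(A) = exp(−0.000632 × 500) = 0.72906
R(B) = exp(−0.000459 × 500) = 0.79493
R(C) = exp(−0.000461 × 500) = 0.79414
R(D) = exp(−0.0000547 × 500) = 0.97302
R(E) = exp(−0.000130 × 500) = 0.93707
Series (B and C): 0.79493 × 0.79414 = 0.63129
Parallel (A and [0.63129]): 1 − (1 − 0.72906)(1 − 0.63129) = 0.90010
Parallel (D and E): 1 − (1 − 0.97302)(1 − 0.93707) = 0.99830
Series ([0.90010] and [0.99830]): 0.90010 × 0.99830 = 0.899

0.899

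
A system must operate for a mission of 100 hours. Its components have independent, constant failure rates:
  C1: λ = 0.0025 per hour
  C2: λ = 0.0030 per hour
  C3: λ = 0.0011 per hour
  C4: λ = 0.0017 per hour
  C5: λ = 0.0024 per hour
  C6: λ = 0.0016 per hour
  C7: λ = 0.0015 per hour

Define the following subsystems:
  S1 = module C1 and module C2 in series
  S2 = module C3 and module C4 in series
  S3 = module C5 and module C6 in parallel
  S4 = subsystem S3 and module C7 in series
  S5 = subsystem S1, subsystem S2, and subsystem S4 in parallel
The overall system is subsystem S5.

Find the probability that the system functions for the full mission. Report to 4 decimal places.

0.9828

R(C1) = exp(−0.0025 × 100) = 0.778801
R(C2) = exp(−0.0030 × 100) = 0.740818
R(C3) = exp(−0.0011 × 100) = 0.895834
R(C4) = exp(−0.0017 × 100) = 0.843665
R(C5) = exp(−0.0024 × 100) = 0.786628
R(C6) = exp(−0.0016 × 100) = 0.852144
R(C7) = exp(−0.0015 × 100) = 0.860708
Series (C1 and C2): 0.778801 × 0.740818 = 0.576950
Series (C3 and C4): 0.895834 × 0.843665 = 0.755784
Parallel (C5 and C6): 1 − (1 − 0.786628)(1 − 0.852144) = 0.968452
Series ([0.968452] and C7): 0.968452 × 0.860708 = 0.833554
Parallel ([0.576950], [0.755784], and [0.833554]): 1 − (1 − 0.576950)(1 − 0.755784)(1 − 0.833554) = 0.9828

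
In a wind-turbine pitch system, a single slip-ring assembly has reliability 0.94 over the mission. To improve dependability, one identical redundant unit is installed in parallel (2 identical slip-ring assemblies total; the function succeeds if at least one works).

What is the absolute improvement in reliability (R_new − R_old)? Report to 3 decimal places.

R_before = 0.94
R_after = 1 − (1 − 0.94)^2 = 0.996
ΔR = 0.996 − 0.94 = 0.056

0.056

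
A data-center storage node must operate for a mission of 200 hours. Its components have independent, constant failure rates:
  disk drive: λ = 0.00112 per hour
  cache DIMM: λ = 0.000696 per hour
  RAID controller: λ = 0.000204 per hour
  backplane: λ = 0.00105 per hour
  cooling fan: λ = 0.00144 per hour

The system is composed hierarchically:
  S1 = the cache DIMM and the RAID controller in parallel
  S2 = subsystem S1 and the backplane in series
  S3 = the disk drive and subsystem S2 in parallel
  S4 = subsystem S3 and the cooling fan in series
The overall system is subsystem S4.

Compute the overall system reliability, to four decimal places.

0.7206

R(disk drive) = exp(−0.00112 × 200) = 0.799315
R(cache DIMM) = exp(−0.000696 × 200) = 0.870054
R(RAID controller) = exp(−0.000204 × 200) = 0.960021
R(backplane) = exp(−0.00105 × 200) = 0.810584
R(cooling fan) = exp(−0.00144 × 200) = 0.749762
Parallel (cache DIMM and RAID controller): 1 − (1 − 0.870054)(1 − 0.960021) = 0.994805
Series ([0.994805] and backplane): 0.994805 × 0.810584 = 0.806373
Parallel (disk drive and [0.806373]): 1 − (1 − 0.799315)(1 − 0.806373) = 0.961142
Series ([0.961142] and cooling fan): 0.961142 × 0.749762 = 0.7206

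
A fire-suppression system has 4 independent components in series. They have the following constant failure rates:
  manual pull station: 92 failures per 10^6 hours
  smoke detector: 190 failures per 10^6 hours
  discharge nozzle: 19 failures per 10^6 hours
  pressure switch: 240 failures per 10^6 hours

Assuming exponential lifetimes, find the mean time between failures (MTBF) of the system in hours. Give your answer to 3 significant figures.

1850

Series of exponential components: λ_sys = Σ λ_i
λ_sys = 0.000092 + 0.00019 + 0.000019 + 0.00024 = 5.4100e-04 /h
MTBF = 1 / λ_sys = 1850 h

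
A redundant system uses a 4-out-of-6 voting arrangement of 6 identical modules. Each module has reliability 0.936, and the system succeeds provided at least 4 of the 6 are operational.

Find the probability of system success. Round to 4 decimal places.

0.9955

R = Σ_{i=4}^{6} C(6,i) p^i (1−p)^{6−i} with p = 0.936
C(6,4)·0.936^4·0.064^2 = 0.047158
C(6,5)·0.936^5·0.064^1 = 0.275874
C(6,6)·0.936^6·0.064^0 = 0.672442
Sum = 0.9955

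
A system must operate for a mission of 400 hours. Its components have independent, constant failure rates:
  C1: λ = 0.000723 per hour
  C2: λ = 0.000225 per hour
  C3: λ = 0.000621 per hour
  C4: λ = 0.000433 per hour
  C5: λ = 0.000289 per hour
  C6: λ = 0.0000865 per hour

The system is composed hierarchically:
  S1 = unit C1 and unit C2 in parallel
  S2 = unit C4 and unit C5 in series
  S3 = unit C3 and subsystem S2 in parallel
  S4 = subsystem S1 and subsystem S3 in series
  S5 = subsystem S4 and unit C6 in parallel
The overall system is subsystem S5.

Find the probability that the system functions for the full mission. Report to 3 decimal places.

R(C1) = exp(−0.000723 × 400) = 0.74886
R(C2) = exp(−0.000225 × 400) = 0.91393
R(C3) = exp(−0.000621 × 400) = 0.78005
R(C4) = exp(−0.000433 × 400) = 0.84097
R(C5) = exp(−0.000289 × 400) = 0.89083
R(C6) = exp(−0.0000865 × 400) = 0.96599
Parallel (C1 and C2): 1 − (1 − 0.74886)(1 − 0.91393) = 0.97838
Series (C4 and C5): 0.84097 × 0.89083 = 0.74916
Parallel (C3 and [0.74916]): 1 − (1 − 0.78005)(1 − 0.74916) = 0.94483
Series ([0.97838] and [0.94483]): 0.97838 × 0.94483 = 0.92440
Parallel ([0.92440] and C6): 1 − (1 − 0.92440)(1 − 0.96599) = 0.997

0.997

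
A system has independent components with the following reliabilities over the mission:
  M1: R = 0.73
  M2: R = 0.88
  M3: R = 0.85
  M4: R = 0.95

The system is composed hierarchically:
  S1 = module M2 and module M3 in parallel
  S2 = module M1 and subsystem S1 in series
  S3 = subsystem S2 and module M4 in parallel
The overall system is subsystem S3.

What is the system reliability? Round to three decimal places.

Parallel (M2 and M3): 1 − (1 − 0.88000)(1 − 0.85000) = 0.98200
Series (M1 and [0.98200]): 0.73000 × 0.98200 = 0.71686
Parallel ([0.71686] and M4): 1 − (1 − 0.71686)(1 − 0.95000) = 0.986

0.986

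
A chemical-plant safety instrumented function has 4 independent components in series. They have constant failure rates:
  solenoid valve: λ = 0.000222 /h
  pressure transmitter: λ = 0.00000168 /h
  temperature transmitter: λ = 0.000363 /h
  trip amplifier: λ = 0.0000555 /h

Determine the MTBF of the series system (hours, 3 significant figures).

1560

Series of exponential components: λ_sys = Σ λ_i
λ_sys = 0.000222 + 0.00000168 + 0.000363 + 0.0000555 = 6.4218e-04 /h
MTBF = 1 / λ_sys = 1560 h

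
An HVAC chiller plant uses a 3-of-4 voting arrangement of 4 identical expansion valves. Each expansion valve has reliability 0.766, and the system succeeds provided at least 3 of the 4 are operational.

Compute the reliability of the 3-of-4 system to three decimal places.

0.765

R = Σ_{i=3}^{4} C(4,i) p^i (1−p)^{4−i} with p = 0.766
C(4,3)·0.766^3·0.234^1 = 0.42069
C(4,4)·0.766^4·0.234^0 = 0.34428
Sum = 0.765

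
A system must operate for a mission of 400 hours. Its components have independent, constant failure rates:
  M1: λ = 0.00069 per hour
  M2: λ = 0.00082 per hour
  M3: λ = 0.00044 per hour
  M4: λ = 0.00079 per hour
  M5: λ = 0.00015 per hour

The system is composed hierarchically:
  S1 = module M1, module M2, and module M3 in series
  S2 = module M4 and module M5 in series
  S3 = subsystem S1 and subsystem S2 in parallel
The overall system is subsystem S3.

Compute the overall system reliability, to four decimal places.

0.8303

R(M1) = exp(−0.00069 × 400) = 0.758813
R(M2) = exp(−0.00082 × 400) = 0.720363
R(M3) = exp(−0.00044 × 400) = 0.838618
R(M4) = exp(−0.00079 × 400) = 0.729059
R(M5) = exp(−0.00015 × 400) = 0.941765
Series (M1, M2, and M3): 0.758813 × 0.720363 × 0.838618 = 0.458406
Series (M4 and M5): 0.729059 × 0.941765 = 0.686602
Parallel ([0.458406] and [0.686602]): 1 − (1 − 0.458406)(1 − 0.686602) = 0.8303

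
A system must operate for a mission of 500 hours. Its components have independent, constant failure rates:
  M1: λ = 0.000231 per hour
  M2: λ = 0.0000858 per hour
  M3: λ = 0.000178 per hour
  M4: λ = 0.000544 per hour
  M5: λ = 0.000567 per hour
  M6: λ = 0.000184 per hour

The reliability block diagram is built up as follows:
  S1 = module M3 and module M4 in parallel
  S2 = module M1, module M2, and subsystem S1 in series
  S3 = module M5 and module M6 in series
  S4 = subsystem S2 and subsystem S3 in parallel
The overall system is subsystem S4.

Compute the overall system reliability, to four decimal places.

R(M1) = exp(−0.000231 × 500) = 0.890921
R(M2) = exp(−0.0000858 × 500) = 0.958007
R(M3) = exp(−0.000178 × 500) = 0.914846
R(M4) = exp(−0.000544 × 500) = 0.761854
R(M5) = exp(−0.000567 × 500) = 0.753143
R(M6) = exp(−0.000184 × 500) = 0.912105
Parallel (M3 and M4): 1 − (1 − 0.914846)(1 − 0.761854) = 0.979721
Series (M1, M2, and [0.979721]): 0.890921 × 0.958007 × 0.979721 = 0.836200
Series (M5 and M6): 0.753143 × 0.912105 = 0.686945
Parallel ([0.836200] and [0.686945]): 1 − (1 − 0.836200)(1 − 0.686945) = 0.9487

0.9487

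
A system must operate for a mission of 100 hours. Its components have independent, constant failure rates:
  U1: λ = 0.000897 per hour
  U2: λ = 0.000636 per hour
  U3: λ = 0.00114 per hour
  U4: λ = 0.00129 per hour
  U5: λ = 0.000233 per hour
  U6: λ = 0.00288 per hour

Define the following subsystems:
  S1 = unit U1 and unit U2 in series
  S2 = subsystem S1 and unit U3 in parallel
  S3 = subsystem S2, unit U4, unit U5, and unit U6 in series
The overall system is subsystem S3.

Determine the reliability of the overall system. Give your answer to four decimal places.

R(U1) = exp(−0.000897 × 100) = 0.914205
R(U2) = exp(−0.000636 × 100) = 0.938380
R(U3) = exp(−0.00114 × 100) = 0.892258
R(U4) = exp(−0.00129 × 100) = 0.878974
R(U5) = exp(−0.000233 × 100) = 0.976969
R(U6) = exp(−0.00288 × 100) = 0.749762
Series (U1 and U2): 0.914205 × 0.938380 = 0.857872
Parallel ([0.857872] and U3): 1 − (1 − 0.857872)(1 − 0.892258) = 0.984687
Series ([0.984687], U4, U5, and U6): 0.984687 × 0.878974 × 0.976969 × 0.749762 = 0.6340

0.6340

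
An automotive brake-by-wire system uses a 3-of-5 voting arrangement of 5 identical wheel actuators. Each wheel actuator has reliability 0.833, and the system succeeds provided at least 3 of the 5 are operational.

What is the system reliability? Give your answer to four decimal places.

0.9643

R = Σ_{i=3}^{5} C(5,i) p^i (1−p)^{5−i} with p = 0.833
C(5,3)·0.833^3·0.167^2 = 0.161201
C(5,4)·0.833^4·0.167^1 = 0.402037
C(5,5)·0.833^5·0.167^0 = 0.401074
Sum = 0.9643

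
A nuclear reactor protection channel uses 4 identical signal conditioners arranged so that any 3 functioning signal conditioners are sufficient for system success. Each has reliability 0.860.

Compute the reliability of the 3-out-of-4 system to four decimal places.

R = Σ_{i=3}^{4} C(4,i) p^i (1−p)^{4−i} with p = 0.860
C(4,3)·0.860^3·0.140^1 = 0.356191
C(4,4)·0.860^4·0.140^0 = 0.547008
Sum = 0.9032

0.9032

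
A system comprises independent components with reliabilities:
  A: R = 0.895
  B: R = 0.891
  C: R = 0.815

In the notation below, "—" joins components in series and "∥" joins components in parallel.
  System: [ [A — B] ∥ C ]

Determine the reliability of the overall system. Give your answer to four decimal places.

0.9625

Series (A and B): 0.895000 × 0.891000 = 0.797445
Parallel ([0.797445] and C): 1 − (1 − 0.797445)(1 − 0.815000) = 0.9625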